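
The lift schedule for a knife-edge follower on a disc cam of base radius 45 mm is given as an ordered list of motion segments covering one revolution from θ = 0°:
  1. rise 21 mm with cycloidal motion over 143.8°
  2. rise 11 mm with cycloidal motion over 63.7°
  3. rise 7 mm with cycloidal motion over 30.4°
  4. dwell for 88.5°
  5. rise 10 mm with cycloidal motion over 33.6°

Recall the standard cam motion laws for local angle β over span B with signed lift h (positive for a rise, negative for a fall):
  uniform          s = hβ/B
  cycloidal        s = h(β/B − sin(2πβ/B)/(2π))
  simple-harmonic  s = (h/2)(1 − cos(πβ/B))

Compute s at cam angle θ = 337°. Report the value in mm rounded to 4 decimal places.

seg 1 [0°–143.8°] cycloidal, h=21: full span → s += 21 → s = 21.0000
seg 2 [143.8°–207.5°] cycloidal, h=11: full span → s += 11 → s = 32.0000
seg 3 [207.5°–237.9°] cycloidal, h=7: full span → s += 7 → s = 39.0000
seg 4 [237.9°–326.4°] dwell: s stays 39.0000
seg 5 [326.4°–360°] cycloidal, h=10: θ=337° here. β=10.6, B=33.6. 10·(0.3155 − sin(2π·0.3155)/(2π)) = 1.6960 → s = 40.6960

40.6960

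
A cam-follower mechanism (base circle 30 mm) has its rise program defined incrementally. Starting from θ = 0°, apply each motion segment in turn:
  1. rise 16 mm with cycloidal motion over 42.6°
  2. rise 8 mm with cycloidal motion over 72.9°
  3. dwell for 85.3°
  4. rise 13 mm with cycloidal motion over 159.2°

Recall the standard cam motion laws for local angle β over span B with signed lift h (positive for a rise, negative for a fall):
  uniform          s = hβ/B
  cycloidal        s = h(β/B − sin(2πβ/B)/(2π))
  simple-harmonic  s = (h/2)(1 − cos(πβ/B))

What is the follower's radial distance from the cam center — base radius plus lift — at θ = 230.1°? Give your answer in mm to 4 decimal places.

seg 1 [0°–42.6°] cycloidal, h=16: full span → s += 16 → s = 16.0000
seg 2 [42.6°–115.5°] cycloidal, h=8: full span → s += 8 → s = 24.0000
seg 3 [115.5°–200.8°] dwell: s stays 24.0000
seg 4 [200.8°–360°] cycloidal, h=13: θ=230.1° here. β=29.3, B=159.2. 13·(0.1840 − sin(2π·0.1840)/(2π)) = 0.4987 → s = 24.4987
radial distance = base radius + s = 30 + 24.4987 = 54.4987

54.4987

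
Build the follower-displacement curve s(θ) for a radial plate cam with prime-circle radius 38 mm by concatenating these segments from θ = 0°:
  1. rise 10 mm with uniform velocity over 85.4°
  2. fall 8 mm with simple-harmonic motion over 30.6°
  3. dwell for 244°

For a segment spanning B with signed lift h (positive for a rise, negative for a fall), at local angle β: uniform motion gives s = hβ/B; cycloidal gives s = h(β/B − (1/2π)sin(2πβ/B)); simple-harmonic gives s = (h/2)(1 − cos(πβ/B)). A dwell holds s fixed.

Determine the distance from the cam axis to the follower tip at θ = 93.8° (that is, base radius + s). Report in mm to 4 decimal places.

seg 1 [0°–85.4°] uniform, h=10: full span → s += 10 → s = 10.0000
seg 2 [85.4°–116°] simple-harmonic, h=-8: θ=93.8° here. β=8.4, B=30.6. -8/2·(1 − cos(π·0.2745)) = -1.3975 → s = 8.6025
radial distance = base radius + s = 38 + 8.6025 = 46.6025

46.6025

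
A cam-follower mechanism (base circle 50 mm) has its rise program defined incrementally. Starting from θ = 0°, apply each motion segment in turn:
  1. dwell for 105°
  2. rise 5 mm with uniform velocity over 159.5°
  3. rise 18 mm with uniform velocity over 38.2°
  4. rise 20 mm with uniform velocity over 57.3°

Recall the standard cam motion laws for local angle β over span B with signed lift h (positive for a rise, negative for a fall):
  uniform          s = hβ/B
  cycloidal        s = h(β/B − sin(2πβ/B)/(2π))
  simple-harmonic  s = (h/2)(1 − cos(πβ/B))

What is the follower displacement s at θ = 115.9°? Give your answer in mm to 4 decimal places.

seg 1 [0°–105°] dwell: s stays 0.0000
seg 2 [105°–264.5°] uniform, h=5: θ=115.9° here. β=10.9, B=159.5. 5·10.9/159.5 = 0.3417 → s = 0.3417

0.3417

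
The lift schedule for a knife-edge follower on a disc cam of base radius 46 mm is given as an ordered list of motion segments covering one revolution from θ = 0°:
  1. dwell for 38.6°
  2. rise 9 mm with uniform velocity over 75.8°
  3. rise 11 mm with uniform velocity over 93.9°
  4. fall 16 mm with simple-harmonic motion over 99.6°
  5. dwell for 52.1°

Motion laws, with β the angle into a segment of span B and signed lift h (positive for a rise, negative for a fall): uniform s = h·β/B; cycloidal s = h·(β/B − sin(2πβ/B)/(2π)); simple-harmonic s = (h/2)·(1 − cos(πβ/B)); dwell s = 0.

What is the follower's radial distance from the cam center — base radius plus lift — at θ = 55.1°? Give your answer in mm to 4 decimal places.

seg 1 [0°–38.6°] dwell: s stays 0.0000
seg 2 [38.6°–114.4°] uniform, h=9: θ=55.1° here. β=16.5, B=75.8. 9·16.5/75.8 = 1.9591 → s = 1.9591
radial distance = base radius + s = 46 + 1.9591 = 47.9591

47.9591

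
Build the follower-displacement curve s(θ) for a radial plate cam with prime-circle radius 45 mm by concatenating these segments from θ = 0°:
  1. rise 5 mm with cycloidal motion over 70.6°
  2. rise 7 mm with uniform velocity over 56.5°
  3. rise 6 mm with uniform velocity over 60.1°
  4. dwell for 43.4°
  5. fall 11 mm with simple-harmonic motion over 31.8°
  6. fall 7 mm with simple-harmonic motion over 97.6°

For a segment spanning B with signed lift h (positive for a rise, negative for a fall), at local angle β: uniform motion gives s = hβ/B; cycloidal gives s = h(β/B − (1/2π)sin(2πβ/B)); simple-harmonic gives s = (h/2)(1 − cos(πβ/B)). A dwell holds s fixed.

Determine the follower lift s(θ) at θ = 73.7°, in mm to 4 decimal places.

seg 1 [0°–70.6°] cycloidal, h=5: full span → s += 5 → s = 5.0000
seg 2 [70.6°–127.1°] uniform, h=7: θ=73.7° here. β=3.1, B=56.5. 7·3.1/56.5 = 0.3841 → s = 5.3841

5.3841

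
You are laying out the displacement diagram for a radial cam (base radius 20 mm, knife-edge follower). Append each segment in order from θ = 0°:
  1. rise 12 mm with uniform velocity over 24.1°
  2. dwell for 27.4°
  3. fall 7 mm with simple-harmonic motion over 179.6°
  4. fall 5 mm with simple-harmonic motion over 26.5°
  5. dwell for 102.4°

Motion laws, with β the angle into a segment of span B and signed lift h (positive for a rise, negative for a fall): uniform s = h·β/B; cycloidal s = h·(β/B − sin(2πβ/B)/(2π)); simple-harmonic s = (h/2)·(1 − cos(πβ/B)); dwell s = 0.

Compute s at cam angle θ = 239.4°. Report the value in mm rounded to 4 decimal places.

seg 1 [0°–24.1°] uniform, h=12: full span → s += 12 → s = 12.0000
seg 2 [24.1°–51.5°] dwell: s stays 12.0000
seg 3 [51.5°–231.1°] simple-harmonic, h=-7: full span → s += -7 → s = 5.0000
seg 4 [231.1°–257.6°] simple-harmonic, h=-5: θ=239.4° here. β=8.3, B=26.5. -5/2·(1 − cos(π·0.3132)) = -1.1157 → s = 3.8843

3.8843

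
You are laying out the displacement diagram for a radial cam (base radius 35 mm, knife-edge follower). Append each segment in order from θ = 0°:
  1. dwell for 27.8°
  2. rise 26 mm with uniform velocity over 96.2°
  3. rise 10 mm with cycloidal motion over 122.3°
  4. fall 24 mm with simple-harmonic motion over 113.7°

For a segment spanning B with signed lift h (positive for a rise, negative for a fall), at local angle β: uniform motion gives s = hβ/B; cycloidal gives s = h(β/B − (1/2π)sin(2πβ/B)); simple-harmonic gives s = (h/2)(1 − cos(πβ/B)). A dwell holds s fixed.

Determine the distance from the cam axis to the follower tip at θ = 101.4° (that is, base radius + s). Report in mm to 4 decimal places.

seg 1 [0°–27.8°] dwell: s stays 0.0000
seg 2 [27.8°–124°] uniform, h=26: θ=101.4° here. β=73.6, B=96.2. 26·73.6/96.2 = 19.8919 → s = 19.8919
radial distance = base radius + s = 35 + 19.8919 = 54.8919

54.8919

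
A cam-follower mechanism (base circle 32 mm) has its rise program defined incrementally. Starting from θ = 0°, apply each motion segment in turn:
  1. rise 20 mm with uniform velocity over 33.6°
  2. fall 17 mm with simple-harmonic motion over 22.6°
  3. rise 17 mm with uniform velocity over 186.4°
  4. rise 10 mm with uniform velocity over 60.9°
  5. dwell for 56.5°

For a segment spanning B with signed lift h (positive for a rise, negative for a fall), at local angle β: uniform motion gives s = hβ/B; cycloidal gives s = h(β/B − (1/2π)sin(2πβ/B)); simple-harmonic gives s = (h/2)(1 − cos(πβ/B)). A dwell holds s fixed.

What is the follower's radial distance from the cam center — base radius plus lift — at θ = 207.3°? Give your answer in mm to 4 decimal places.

seg 1 [0°–33.6°] uniform, h=20: full span → s += 20 → s = 20.0000
seg 2 [33.6°–56.2°] simple-harmonic, h=-17: full span → s += -17 → s = 3.0000
seg 3 [56.2°–242.6°] uniform, h=17: θ=207.3° here. β=151.1, B=186.4. 17·151.1/186.4 = 13.7806 → s = 16.7806
radial distance = base radius + s = 32 + 16.7806 = 48.7806

48.7806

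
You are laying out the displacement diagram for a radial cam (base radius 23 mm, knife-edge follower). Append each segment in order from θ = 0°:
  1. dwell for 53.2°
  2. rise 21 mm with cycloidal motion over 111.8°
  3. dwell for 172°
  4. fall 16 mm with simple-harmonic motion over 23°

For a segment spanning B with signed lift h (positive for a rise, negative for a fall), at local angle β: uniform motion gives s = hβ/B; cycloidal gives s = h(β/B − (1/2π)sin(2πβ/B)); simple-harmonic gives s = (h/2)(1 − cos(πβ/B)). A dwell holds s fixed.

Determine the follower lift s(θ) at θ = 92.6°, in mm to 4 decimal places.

seg 1 [0°–53.2°] dwell: s stays 0.0000
seg 2 [53.2°–165°] cycloidal, h=21: θ=92.6° here. β=39.4, B=111.8. 21·(0.3524 − sin(2π·0.3524)/(2π)) = 4.7269 → s = 4.7269

4.7269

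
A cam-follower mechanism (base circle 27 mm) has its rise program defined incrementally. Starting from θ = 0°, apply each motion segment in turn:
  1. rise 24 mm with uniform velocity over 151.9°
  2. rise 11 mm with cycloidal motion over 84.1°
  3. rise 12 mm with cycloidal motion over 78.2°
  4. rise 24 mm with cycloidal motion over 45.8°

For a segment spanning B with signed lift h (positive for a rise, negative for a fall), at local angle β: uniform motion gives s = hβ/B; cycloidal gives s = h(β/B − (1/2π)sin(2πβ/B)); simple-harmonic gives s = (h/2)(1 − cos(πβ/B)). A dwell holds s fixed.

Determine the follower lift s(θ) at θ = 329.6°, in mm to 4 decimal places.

seg 1 [0°–151.9°] uniform, h=24: full span → s += 24 → s = 24.0000
seg 2 [151.9°–236°] cycloidal, h=11: full span → s += 11 → s = 35.0000
seg 3 [236°–314.2°] cycloidal, h=12: full span → s += 12 → s = 47.0000
seg 4 [314.2°–360°] cycloidal, h=24: θ=329.6° here. β=15.4, B=45.8. 24·(0.3362 − sin(2π·0.3362)/(2π)) = 4.7974 → s = 51.7974

51.7974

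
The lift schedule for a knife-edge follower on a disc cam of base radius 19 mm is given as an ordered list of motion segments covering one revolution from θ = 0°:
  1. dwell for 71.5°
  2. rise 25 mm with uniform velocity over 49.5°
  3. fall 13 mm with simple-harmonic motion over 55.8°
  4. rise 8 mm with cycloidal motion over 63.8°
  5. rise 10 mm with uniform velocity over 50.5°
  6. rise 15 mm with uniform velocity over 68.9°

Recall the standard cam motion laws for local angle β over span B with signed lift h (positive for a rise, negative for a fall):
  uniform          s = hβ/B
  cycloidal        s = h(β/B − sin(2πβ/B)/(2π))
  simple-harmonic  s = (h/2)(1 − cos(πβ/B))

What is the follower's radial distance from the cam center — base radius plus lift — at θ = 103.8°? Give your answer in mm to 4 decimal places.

seg 1 [0°–71.5°] dwell: s stays 0.0000
seg 2 [71.5°–121°] uniform, h=25: θ=103.8° here. β=32.3, B=49.5. 25·32.3/49.5 = 16.3131 → s = 16.3131
radial distance = base radius + s = 19 + 16.3131 = 35.3131

35.3131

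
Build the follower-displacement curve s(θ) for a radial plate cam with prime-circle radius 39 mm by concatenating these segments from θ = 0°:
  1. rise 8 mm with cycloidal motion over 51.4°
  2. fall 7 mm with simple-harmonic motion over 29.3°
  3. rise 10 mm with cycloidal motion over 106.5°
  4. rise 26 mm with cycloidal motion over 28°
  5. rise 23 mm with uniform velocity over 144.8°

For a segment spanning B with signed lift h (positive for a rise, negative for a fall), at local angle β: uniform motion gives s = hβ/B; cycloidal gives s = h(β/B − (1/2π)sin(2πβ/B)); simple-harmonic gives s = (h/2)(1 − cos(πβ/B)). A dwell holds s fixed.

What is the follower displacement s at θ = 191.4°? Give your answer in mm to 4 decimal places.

seg 1 [0°–51.4°] cycloidal, h=8: full span → s += 8 → s = 8.0000
seg 2 [51.4°–80.7°] simple-harmonic, h=-7: full span → s += -7 → s = 1.0000
seg 3 [80.7°–187.2°] cycloidal, h=10: full span → s += 10 → s = 11.0000
seg 4 [187.2°–215.2°] cycloidal, h=26: θ=191.4° here. β=4.2, B=28. 26·(0.1500 − sin(2π·0.1500)/(2π)) = 0.5523 → s = 11.5523

11.5523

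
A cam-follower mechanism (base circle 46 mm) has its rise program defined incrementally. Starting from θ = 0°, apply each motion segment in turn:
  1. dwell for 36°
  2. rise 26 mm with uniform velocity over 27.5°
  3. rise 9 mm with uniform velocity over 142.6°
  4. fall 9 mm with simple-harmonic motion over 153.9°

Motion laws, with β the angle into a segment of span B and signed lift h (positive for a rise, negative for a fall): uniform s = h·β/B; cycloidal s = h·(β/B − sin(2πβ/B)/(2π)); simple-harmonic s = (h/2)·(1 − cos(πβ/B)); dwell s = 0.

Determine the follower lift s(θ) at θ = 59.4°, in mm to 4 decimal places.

seg 1 [0°–36°] dwell: s stays 0.0000
seg 2 [36°–63.5°] uniform, h=26: θ=59.4° here. β=23.4, B=27.5. 26·23.4/27.5 = 22.1236 → s = 22.1236

22.1236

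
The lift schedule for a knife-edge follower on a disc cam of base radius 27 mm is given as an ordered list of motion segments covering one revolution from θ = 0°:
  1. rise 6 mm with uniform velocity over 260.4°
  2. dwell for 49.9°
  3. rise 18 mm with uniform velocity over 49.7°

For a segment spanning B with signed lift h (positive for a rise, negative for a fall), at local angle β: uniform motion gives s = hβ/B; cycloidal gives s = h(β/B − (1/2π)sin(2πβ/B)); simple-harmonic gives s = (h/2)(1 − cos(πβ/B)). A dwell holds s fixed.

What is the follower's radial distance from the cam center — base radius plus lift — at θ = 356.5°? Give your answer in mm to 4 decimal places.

seg 1 [0°–260.4°] uniform, h=6: full span → s += 6 → s = 6.0000
seg 2 [260.4°–310.3°] dwell: s stays 6.0000
seg 3 [310.3°–360°] uniform, h=18: θ=356.5° here. β=46.2, B=49.7. 18·46.2/49.7 = 16.7324 → s = 22.7324
radial distance = base radius + s = 27 + 22.7324 = 49.7324

49.7324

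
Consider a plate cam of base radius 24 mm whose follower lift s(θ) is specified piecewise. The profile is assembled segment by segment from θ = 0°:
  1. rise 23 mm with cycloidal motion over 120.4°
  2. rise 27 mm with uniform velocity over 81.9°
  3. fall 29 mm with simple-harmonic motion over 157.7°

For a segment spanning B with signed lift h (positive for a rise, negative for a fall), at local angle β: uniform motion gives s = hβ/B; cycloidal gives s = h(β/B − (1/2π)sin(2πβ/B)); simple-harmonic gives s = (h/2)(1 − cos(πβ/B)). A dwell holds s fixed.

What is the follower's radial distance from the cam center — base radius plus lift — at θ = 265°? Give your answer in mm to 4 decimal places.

seg 1 [0°–120.4°] cycloidal, h=23: full span → s += 23 → s = 23.0000
seg 2 [120.4°–202.3°] uniform, h=27: full span → s += 27 → s = 50.0000
seg 3 [202.3°–360°] simple-harmonic, h=-29: θ=265° here. β=62.7, B=157.7. -29/2·(1 − cos(π·0.3976)) = -9.9150 → s = 40.0850
radial distance = base radius + s = 24 + 40.0850 = 64.0850

64.0850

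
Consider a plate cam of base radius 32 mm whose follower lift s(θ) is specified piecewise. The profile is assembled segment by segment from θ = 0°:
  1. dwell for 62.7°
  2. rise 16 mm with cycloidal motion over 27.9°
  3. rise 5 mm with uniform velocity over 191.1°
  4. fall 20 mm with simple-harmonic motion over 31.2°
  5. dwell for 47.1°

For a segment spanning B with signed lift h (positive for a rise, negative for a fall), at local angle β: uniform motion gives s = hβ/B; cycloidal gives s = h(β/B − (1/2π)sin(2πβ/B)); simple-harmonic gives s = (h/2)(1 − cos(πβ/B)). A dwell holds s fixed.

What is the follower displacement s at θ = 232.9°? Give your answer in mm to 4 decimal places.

seg 1 [0°–62.7°] dwell: s stays 0.0000
seg 2 [62.7°–90.6°] cycloidal, h=16: full span → s += 16 → s = 16.0000
seg 3 [90.6°–281.7°] uniform, h=5: θ=232.9° here. β=142.3, B=191.1. 5·142.3/191.1 = 3.7232 → s = 19.7232

19.7232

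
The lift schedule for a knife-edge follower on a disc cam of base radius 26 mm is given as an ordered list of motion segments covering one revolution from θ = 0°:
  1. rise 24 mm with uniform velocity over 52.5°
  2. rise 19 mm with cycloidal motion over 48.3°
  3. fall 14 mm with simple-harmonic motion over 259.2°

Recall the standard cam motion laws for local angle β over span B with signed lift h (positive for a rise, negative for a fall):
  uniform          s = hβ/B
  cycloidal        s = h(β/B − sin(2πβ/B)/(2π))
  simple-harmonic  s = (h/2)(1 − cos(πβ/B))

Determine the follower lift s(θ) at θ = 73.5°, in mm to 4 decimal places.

seg 1 [0°–52.5°] uniform, h=24: full span → s += 24 → s = 24.0000
seg 2 [52.5°–100.8°] cycloidal, h=19: θ=73.5° here. β=21, B=48.3. 19·(0.4348 − sin(2π·0.4348)/(2π)) = 7.0561 → s = 31.0561

31.0561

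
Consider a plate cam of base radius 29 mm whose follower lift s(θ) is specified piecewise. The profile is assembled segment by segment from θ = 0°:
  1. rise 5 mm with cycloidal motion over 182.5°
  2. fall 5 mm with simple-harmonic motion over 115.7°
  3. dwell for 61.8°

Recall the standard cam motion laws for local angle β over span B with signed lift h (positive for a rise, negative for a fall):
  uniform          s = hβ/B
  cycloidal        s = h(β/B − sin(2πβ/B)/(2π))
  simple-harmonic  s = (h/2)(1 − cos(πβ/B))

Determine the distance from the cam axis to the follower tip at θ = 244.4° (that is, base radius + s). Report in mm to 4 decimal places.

seg 1 [0°–182.5°] cycloidal, h=5: full span → s += 5 → s = 5.0000
seg 2 [182.5°–298.2°] simple-harmonic, h=-5: θ=244.4° here. β=61.9, B=115.7. -5/2·(1 − cos(π·0.5350)) = -2.7744 → s = 2.2256
radial distance = base radius + s = 29 + 2.2256 = 31.2256

31.2256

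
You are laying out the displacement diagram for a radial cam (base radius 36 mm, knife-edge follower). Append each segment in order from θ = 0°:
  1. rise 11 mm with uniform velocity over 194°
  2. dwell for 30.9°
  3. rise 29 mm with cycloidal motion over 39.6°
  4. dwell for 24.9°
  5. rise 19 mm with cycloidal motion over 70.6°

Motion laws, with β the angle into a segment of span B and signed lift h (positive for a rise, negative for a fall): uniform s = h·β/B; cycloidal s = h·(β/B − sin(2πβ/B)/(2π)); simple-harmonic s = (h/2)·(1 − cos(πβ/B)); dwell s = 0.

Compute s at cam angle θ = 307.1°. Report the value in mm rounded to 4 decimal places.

seg 1 [0°–194°] uniform, h=11: full span → s += 11 → s = 11.0000
seg 2 [194°–224.9°] dwell: s stays 11.0000
seg 3 [224.9°–264.5°] cycloidal, h=29: full span → s += 29 → s = 40.0000
seg 4 [264.5°–289.4°] dwell: s stays 40.0000
seg 5 [289.4°–360°] cycloidal, h=19: θ=307.1° here. β=17.7, B=70.6. 19·(0.2507 − sin(2π·0.2507)/(2π)) = 1.7395 → s = 41.7395

41.7395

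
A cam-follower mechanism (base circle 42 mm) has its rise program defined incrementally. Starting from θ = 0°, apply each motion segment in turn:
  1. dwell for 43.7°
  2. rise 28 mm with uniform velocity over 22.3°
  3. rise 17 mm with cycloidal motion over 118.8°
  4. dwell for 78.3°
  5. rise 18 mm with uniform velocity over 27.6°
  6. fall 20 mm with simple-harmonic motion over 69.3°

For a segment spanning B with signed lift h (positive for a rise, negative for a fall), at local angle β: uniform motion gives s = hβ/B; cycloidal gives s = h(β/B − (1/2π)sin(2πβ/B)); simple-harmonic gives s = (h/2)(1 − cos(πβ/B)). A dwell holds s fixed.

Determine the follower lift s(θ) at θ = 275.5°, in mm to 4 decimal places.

seg 1 [0°–43.7°] dwell: s stays 0.0000
seg 2 [43.7°–66°] uniform, h=28: full span → s += 28 → s = 28.0000
seg 3 [66°–184.8°] cycloidal, h=17: full span → s += 17 → s = 45.0000
seg 4 [184.8°–263.1°] dwell: s stays 45.0000
seg 5 [263.1°–290.7°] uniform, h=18: θ=275.5° here. β=12.4, B=27.6. 18·12.4/27.6 = 8.0870 → s = 53.0870

53.0870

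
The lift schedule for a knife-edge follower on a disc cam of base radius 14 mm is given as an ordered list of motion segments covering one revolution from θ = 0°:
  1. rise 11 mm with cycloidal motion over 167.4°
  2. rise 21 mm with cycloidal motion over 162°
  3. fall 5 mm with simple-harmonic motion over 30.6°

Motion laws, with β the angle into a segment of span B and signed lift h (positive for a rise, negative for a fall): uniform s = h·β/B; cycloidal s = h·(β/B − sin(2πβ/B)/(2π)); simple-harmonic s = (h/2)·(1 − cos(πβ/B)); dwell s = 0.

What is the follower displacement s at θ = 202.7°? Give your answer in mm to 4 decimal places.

seg 1 [0°–167.4°] cycloidal, h=11: full span → s += 11 → s = 11.0000
seg 2 [167.4°–329.4°] cycloidal, h=21: θ=202.7° here. β=35.3, B=162. 21·(0.2179 − sin(2π·0.2179)/(2π)) = 1.3014 → s = 12.3014

12.3014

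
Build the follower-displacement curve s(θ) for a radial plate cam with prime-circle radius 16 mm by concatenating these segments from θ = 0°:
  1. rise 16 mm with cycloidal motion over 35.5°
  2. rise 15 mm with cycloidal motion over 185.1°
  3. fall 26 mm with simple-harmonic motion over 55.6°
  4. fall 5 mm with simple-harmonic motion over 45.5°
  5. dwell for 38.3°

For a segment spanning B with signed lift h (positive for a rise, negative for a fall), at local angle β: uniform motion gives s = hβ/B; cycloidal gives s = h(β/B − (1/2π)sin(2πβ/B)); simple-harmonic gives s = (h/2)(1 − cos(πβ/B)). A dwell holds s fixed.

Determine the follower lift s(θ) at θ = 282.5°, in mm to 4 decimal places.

seg 1 [0°–35.5°] cycloidal, h=16: full span → s += 16 → s = 16.0000
seg 2 [35.5°–220.6°] cycloidal, h=15: full span → s += 15 → s = 31.0000
seg 3 [220.6°–276.2°] simple-harmonic, h=-26: full span → s += -26 → s = 5.0000
seg 4 [276.2°–321.7°] simple-harmonic, h=-5: θ=282.5° here. β=6.3, B=45.5. -5/2·(1 − cos(π·0.1385)) = -0.2328 → s = 4.7672

4.7672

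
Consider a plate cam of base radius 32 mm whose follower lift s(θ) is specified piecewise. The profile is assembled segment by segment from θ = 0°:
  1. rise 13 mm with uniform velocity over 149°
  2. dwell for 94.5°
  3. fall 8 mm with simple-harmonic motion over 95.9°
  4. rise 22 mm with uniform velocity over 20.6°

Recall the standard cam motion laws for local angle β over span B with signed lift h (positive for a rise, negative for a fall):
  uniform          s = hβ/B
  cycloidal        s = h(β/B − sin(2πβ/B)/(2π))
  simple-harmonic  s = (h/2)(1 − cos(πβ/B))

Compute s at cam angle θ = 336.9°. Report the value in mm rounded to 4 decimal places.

seg 1 [0°–149°] uniform, h=13: full span → s += 13 → s = 13.0000
seg 2 [149°–243.5°] dwell: s stays 13.0000
seg 3 [243.5°–339.4°] simple-harmonic, h=-8: θ=336.9° here. β=93.4, B=95.9. -8/2·(1 − cos(π·0.9739)) = -7.9866 → s = 5.0134

5.0134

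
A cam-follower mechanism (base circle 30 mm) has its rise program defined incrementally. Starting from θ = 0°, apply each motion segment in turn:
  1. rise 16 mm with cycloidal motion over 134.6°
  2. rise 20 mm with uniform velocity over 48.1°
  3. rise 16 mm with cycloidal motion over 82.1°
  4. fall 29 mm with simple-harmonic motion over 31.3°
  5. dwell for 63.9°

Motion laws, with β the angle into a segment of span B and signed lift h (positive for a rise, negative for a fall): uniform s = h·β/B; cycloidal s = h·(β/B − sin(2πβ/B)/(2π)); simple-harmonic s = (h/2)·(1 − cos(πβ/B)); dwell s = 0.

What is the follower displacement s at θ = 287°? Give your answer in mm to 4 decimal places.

seg 1 [0°–134.6°] cycloidal, h=16: full span → s += 16 → s = 16.0000
seg 2 [134.6°–182.7°] uniform, h=20: full span → s += 20 → s = 36.0000
seg 3 [182.7°–264.8°] cycloidal, h=16: full span → s += 16 → s = 52.0000
seg 4 [264.8°–296.1°] simple-harmonic, h=-29: θ=287° here. β=22.2, B=31.3. -29/2·(1 − cos(π·0.7093)) = -23.3607 → s = 28.6393

28.6393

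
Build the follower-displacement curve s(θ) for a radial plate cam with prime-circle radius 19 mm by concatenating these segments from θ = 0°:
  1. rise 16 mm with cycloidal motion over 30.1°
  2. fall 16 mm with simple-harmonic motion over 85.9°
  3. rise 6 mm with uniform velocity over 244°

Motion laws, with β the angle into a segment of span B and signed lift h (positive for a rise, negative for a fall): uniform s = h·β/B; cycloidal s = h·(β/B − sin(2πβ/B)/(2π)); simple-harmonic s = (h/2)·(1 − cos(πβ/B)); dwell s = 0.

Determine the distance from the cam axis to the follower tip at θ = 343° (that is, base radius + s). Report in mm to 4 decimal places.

seg 1 [0°–30.1°] cycloidal, h=16: full span → s += 16 → s = 16.0000
seg 2 [30.1°–116°] simple-harmonic, h=-16: full span → s += -16 → s = 0.0000
seg 3 [116°–360°] uniform, h=6: θ=343° here. β=227, B=244. 6·227/244 = 5.5820 → s = 5.5820
radial distance = base radius + s = 19 + 5.5820 = 24.5820

24.5820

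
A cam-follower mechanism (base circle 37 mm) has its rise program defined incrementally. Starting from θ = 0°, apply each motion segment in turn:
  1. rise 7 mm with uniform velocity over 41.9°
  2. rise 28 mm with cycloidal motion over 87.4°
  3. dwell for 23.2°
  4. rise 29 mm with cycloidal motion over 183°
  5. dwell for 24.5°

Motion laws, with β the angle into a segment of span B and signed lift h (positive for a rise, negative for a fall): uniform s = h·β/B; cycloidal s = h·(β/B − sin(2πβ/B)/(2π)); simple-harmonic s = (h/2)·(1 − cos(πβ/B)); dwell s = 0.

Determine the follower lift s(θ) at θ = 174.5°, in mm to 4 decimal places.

seg 1 [0°–41.9°] uniform, h=7: full span → s += 7 → s = 7.0000
seg 2 [41.9°–129.3°] cycloidal, h=28: full span → s += 28 → s = 35.0000
seg 3 [129.3°–152.5°] dwell: s stays 35.0000
seg 4 [152.5°–335.5°] cycloidal, h=29: θ=174.5° here. β=22, B=183. 29·(0.1202 − sin(2π·0.1202)/(2π)) = 0.3222 → s = 35.3222

35.3222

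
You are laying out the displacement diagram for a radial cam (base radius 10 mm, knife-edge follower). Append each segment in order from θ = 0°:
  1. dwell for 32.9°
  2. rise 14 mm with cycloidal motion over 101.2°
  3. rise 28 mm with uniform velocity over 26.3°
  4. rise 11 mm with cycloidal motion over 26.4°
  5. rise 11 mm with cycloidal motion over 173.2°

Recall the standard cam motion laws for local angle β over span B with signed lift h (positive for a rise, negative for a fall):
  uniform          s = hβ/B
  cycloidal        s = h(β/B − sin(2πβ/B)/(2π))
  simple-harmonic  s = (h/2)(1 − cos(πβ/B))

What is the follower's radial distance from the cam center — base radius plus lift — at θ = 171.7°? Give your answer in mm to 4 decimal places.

seg 1 [0°–32.9°] dwell: s stays 0.0000
seg 2 [32.9°–134.1°] cycloidal, h=14: full span → s += 14 → s = 14.0000
seg 3 [134.1°–160.4°] uniform, h=28: full span → s += 28 → s = 42.0000
seg 4 [160.4°–186.8°] cycloidal, h=11: θ=171.7° here. β=11.3, B=26.4. 11·(0.4280 − sin(2π·0.4280)/(2π)) = 3.9434 → s = 45.9434
radial distance = base radius + s = 10 + 45.9434 = 55.9434

55.9434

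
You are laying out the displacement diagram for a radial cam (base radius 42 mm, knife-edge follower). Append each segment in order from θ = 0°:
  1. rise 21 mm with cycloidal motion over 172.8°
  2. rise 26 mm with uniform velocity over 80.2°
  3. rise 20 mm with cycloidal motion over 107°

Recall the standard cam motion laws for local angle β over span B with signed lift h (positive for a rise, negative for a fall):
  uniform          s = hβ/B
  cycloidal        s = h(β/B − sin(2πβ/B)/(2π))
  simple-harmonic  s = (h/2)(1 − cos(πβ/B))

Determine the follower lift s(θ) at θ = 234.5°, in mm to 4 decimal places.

seg 1 [0°–172.8°] cycloidal, h=21: full span → s += 21 → s = 21.0000
seg 2 [172.8°–253°] uniform, h=26: θ=234.5° here. β=61.7, B=80.2. 26·61.7/80.2 = 20.0025 → s = 41.0025

41.0025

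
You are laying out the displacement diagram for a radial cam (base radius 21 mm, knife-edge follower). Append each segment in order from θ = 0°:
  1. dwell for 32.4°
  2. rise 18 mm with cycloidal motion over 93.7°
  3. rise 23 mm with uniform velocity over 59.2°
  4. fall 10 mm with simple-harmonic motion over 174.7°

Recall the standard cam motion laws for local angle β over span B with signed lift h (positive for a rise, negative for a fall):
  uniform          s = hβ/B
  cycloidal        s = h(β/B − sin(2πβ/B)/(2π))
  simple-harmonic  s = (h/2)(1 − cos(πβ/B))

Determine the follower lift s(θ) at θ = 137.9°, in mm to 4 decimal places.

seg 1 [0°–32.4°] dwell: s stays 0.0000
seg 2 [32.4°–126.1°] cycloidal, h=18: full span → s += 18 → s = 18.0000
seg 3 [126.1°–185.3°] uniform, h=23: θ=137.9° here. β=11.8, B=59.2. 23·11.8/59.2 = 4.5845 → s = 22.5845

22.5845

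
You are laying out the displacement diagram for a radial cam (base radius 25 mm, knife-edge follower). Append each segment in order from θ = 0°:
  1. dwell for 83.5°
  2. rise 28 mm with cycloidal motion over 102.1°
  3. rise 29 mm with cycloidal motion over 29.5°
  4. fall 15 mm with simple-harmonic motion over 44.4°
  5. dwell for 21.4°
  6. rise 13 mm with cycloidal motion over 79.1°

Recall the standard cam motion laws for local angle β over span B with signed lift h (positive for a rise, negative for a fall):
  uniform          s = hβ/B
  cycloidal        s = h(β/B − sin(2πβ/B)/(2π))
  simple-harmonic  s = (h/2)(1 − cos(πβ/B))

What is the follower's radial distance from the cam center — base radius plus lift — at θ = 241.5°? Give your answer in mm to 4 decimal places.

seg 1 [0°–83.5°] dwell: s stays 0.0000
seg 2 [83.5°–185.6°] cycloidal, h=28: full span → s += 28 → s = 28.0000
seg 3 [185.6°–215.1°] cycloidal, h=29: full span → s += 29 → s = 57.0000
seg 4 [215.1°–259.5°] simple-harmonic, h=-15: θ=241.5° here. β=26.4, B=44.4. -15/2·(1 − cos(π·0.5946)) = -9.6962 → s = 47.3038
radial distance = base radius + s = 25 + 47.3038 = 72.3038

72.3038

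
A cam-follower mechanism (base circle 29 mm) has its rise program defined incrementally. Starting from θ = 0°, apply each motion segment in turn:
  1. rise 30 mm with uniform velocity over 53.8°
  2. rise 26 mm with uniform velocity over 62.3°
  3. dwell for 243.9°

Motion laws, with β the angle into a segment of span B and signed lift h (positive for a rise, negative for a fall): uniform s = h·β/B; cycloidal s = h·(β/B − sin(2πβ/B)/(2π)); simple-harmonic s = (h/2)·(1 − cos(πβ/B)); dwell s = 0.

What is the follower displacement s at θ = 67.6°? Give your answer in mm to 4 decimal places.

seg 1 [0°–53.8°] uniform, h=30: full span → s += 30 → s = 30.0000
seg 2 [53.8°–116.1°] uniform, h=26: θ=67.6° here. β=13.8, B=62.3. 26·13.8/62.3 = 5.7592 → s = 35.7592

35.7592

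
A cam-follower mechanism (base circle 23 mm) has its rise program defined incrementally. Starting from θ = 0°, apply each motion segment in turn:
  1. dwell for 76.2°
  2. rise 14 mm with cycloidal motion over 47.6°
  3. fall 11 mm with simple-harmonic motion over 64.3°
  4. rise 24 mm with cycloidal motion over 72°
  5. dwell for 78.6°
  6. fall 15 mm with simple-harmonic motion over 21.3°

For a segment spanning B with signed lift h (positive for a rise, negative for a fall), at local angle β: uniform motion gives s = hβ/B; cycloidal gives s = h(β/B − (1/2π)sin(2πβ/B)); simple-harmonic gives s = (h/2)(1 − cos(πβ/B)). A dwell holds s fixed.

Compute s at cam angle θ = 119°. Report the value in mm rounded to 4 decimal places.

seg 1 [0°–76.2°] dwell: s stays 0.0000
seg 2 [76.2°–123.8°] cycloidal, h=14: θ=119° here. β=42.8, B=47.6. 14·(0.8992 − sin(2π·0.8992)/(2π)) = 13.9074 → s = 13.9074

13.9074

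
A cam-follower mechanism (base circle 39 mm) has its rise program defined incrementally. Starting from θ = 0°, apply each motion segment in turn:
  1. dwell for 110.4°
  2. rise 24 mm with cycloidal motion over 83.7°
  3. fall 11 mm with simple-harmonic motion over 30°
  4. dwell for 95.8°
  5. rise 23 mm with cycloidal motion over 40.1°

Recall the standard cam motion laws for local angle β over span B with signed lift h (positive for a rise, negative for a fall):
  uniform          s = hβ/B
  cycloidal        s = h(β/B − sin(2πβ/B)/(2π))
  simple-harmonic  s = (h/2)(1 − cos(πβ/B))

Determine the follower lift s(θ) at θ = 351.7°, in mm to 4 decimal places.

seg 1 [0°–110.4°] dwell: s stays 0.0000
seg 2 [110.4°–194.1°] cycloidal, h=24: full span → s += 24 → s = 24.0000
seg 3 [194.1°–224.1°] simple-harmonic, h=-11: full span → s += -11 → s = 13.0000
seg 4 [224.1°–319.9°] dwell: s stays 13.0000
seg 5 [319.9°–360°] cycloidal, h=23: θ=351.7° here. β=31.8, B=40.1. 23·(0.7930 − sin(2π·0.7930)/(2π)) = 21.7671 → s = 34.7671

34.7671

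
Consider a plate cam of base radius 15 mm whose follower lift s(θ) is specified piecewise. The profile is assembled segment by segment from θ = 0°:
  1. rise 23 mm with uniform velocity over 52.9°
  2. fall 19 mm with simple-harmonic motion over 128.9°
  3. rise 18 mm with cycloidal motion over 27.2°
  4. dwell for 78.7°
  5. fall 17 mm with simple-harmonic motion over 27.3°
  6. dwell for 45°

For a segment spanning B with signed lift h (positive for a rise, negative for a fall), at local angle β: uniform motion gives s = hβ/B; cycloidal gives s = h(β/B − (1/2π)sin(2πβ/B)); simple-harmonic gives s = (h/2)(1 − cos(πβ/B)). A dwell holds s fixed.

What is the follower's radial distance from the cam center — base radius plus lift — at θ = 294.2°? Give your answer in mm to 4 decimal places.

seg 1 [0°–52.9°] uniform, h=23: full span → s += 23 → s = 23.0000
seg 2 [52.9°–181.8°] simple-harmonic, h=-19: full span → s += -19 → s = 4.0000
seg 3 [181.8°–209°] cycloidal, h=18: full span → s += 18 → s = 22.0000
seg 4 [209°–287.7°] dwell: s stays 22.0000
seg 5 [287.7°–315°] simple-harmonic, h=-17: θ=294.2° here. β=6.5, B=27.3. -17/2·(1 − cos(π·0.2381)) = -2.2691 → s = 19.7309
radial distance = base radius + s = 15 + 19.7309 = 34.7309

34.7309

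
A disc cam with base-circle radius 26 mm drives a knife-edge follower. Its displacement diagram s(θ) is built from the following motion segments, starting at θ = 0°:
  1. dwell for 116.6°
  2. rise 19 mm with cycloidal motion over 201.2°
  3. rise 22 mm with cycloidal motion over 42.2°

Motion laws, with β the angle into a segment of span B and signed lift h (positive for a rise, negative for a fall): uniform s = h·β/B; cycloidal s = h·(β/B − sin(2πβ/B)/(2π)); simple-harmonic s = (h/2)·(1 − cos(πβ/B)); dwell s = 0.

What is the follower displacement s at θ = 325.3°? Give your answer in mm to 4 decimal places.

seg 1 [0°–116.6°] dwell: s stays 0.0000
seg 2 [116.6°–317.8°] cycloidal, h=19: full span → s += 19 → s = 19.0000
seg 3 [317.8°–360°] cycloidal, h=22: θ=325.3° here. β=7.5, B=42.2. 22·(0.1777 − sin(2π·0.1777)/(2π)) = 0.7634 → s = 19.7634

19.7634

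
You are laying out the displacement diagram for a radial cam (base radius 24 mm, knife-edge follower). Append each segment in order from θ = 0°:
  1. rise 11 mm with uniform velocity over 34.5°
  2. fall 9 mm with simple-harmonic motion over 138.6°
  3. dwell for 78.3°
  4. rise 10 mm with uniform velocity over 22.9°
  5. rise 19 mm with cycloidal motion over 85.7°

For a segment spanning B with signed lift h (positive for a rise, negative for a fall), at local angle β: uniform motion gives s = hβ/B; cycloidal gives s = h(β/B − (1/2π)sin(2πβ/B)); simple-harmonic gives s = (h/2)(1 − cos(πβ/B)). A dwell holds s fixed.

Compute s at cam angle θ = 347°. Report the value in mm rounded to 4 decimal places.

seg 1 [0°–34.5°] uniform, h=11: full span → s += 11 → s = 11.0000
seg 2 [34.5°–173.1°] simple-harmonic, h=-9: full span → s += -9 → s = 2.0000
seg 3 [173.1°–251.4°] dwell: s stays 2.0000
seg 4 [251.4°–274.3°] uniform, h=10: full span → s += 10 → s = 12.0000
seg 5 [274.3°–360°] cycloidal, h=19: θ=347° here. β=72.7, B=85.7. 19·(0.8483 − sin(2π·0.8483)/(2π)) = 18.5830 → s = 30.5830

30.5830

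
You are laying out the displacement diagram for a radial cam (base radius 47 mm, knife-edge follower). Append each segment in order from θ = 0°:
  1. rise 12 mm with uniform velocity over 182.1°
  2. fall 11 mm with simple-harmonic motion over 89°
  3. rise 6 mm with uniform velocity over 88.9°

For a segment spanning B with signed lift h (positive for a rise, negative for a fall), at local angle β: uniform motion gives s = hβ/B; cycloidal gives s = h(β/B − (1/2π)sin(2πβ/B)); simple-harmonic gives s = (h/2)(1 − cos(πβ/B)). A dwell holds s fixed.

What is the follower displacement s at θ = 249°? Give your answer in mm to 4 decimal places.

seg 1 [0°–182.1°] uniform, h=12: full span → s += 12 → s = 12.0000
seg 2 [182.1°–271.1°] simple-harmonic, h=-11: θ=249° here. β=66.9, B=89. -11/2·(1 − cos(π·0.7517)) = -9.4096 → s = 2.5904

2.5904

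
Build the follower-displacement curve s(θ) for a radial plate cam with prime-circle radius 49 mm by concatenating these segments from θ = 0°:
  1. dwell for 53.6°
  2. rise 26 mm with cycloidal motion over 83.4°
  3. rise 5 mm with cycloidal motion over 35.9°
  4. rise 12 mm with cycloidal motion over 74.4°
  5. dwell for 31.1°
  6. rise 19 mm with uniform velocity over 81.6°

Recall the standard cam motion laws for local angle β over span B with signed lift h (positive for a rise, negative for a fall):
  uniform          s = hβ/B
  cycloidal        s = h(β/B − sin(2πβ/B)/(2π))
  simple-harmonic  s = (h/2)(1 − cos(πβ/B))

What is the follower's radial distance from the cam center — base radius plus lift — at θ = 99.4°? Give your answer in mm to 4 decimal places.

seg 1 [0°–53.6°] dwell: s stays 0.0000
seg 2 [53.6°–137°] cycloidal, h=26: θ=99.4° here. β=45.8, B=83.4. 26·(0.5492 − sin(2π·0.5492)/(2π)) = 15.5361 → s = 15.5361
radial distance = base radius + s = 49 + 15.5361 = 64.5361

64.5361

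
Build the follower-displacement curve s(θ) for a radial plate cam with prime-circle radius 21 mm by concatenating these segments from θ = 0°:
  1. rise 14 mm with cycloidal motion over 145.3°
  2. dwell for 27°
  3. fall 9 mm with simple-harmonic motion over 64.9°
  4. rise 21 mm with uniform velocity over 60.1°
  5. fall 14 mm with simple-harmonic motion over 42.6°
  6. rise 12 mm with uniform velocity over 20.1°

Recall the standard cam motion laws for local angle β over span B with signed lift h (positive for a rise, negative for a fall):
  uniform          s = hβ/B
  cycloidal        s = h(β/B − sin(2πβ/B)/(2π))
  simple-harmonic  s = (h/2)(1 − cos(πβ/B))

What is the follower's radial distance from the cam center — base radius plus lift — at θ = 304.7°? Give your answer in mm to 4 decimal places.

seg 1 [0°–145.3°] cycloidal, h=14: full span → s += 14 → s = 14.0000
seg 2 [145.3°–172.3°] dwell: s stays 14.0000
seg 3 [172.3°–237.2°] simple-harmonic, h=-9: full span → s += -9 → s = 5.0000
seg 4 [237.2°–297.3°] uniform, h=21: full span → s += 21 → s = 26.0000
seg 5 [297.3°–339.9°] simple-harmonic, h=-14: θ=304.7° here. β=7.4, B=42.6. -14/2·(1 − cos(π·0.1737)) = -1.0167 → s = 24.9833
radial distance = base radius + s = 21 + 24.9833 = 45.9833

45.9833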